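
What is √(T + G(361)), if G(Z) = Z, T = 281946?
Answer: √282307 ≈ 531.33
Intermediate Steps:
√(T + G(361)) = √(281946 + 361) = √282307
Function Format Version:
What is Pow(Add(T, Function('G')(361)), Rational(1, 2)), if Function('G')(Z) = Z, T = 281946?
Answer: Pow(282307, Rational(1, 2)) ≈ 531.33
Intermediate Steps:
Pow(Add(T, Function('G')(361)), Rational(1, 2)) = Pow(Add(281946, 361), Rational(1, 2)) = Pow(282307, Rational(1, 2))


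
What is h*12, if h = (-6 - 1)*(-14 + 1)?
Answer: 1092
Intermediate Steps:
h = 91 (h = -7*(-13) = 91)
h*12 = 91*12 = 1092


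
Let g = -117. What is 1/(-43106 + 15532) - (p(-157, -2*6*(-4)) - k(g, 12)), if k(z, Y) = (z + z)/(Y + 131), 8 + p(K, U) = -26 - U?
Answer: 24375405/303314 ≈ 80.364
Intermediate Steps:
p(K, U) = -34 - U (p(K, U) = -8 + (-26 - U) = -34 - U)
k(z, Y) = 2*z/(131 + Y) (k(z, Y) = (2*z)/(131 + Y) = 2*z/(131 + Y))
1/(-43106 + 15532) - (p(-157, -2*6*(-4)) - k(g, 12)) = 1/(-43106 + 15532) - ((-34 - (-2*6)*(-4)) - 2*(-117)/(131 + 12)) = 1/(-27574) - ((-34 - (-12)*(-4)) - 2*(-117)/143) = -1/27574 - ((-34 - 1*48) - 2*(-117)/143) = -1/27574 - ((-34 - 48) - 1*(-18/11)) = -1/27574 - (-82 + 18/11) = -1/27574 - 1*(-884/11) = -1/27574 + 884/11 = 24375405/303314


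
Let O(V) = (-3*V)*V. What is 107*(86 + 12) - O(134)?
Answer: 64354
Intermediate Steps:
O(V) = -3*V²
107*(86 + 12) - O(134) = 107*(86 + 12) - (-3)*134² = 107*98 - (-3)*17956 = 10486 - 1*(-53868) = 10486 + 53868 = 64354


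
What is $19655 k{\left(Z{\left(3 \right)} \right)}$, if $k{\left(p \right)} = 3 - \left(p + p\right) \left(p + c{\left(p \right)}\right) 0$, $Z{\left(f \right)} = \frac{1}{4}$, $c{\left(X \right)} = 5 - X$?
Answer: $58965$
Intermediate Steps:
$Z{\left(f \right)} = \frac{1}{4}$
$k{\left(p \right)} = 3$ ($k{\left(p \right)} = 3 - \left(p + p\right) \left(p - \left(-5 + p\right)\right) 0 = 3 - 2 p 5 \cdot 0 = 3 - 10 p 0 = 3 - 0 = 3 + 0 = 3$)
$19655 k{\left(Z{\left(3 \right)} \right)} = 19655 \cdot 3 = 58965$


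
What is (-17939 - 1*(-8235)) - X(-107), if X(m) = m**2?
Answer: -21153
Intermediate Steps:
(-17939 - 1*(-8235)) - X(-107) = (-17939 - 1*(-8235)) - 1*(-107)**2 = (-17939 + 8235) - 1*11449 = -9704 - 11449 = -21153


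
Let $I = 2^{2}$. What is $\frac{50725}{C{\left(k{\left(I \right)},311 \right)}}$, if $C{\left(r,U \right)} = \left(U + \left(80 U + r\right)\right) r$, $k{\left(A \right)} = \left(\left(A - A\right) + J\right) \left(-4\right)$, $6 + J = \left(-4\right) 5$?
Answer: $\frac{10145}{526136} \approx 0.019282$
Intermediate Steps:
$I = 4$
$J = -26$ ($J = -6 - 20 = -26$)
$k{\left(A \right)} = 104$ ($k{\left(A \right)} = \left(\left(A - A\right) - 26\right) \left(-4\right) = \left(0 - 26\right) \left(-4\right) = \left(-26\right) \left(-4\right) = 104$)
$C{\left(r,U \right)} = r \left(r + 81 U\right)$ ($C{\left(r,U \right)} = \left(U + \left(r + 80 U\right)\right) r = \left(r + 81 U\right) r = r \left(r + 81 U\right)$)
$\frac{50725}{C{\left(k{\left(I \right)},311 \right)}} = \frac{50725}{104 \left(104 + 81 \cdot 311\right)} = \frac{50725}{104 \left(104 + 25191\right)} = \frac{50725}{104 \cdot 25295} = \frac{50725}{2630680} = 50725 \cdot \frac{1}{2630680} = \frac{10145}{526136}$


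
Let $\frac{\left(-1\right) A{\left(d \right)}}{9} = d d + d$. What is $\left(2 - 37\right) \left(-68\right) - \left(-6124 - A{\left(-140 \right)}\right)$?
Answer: $-166636$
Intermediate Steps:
$A{\left(d \right)} = - 9 d - 9 d^{2}$ ($A{\left(d \right)} = - 9 \left(d d + d\right) = - 9 \left(d^{2} + d\right) = - 9 \left(d + d^{2}\right) = - 9 d - 9 d^{2}$)
$\left(2 - 37\right) \left(-68\right) - \left(-6124 - A{\left(-140 \right)}\right) = \left(2 - 37\right) \left(-68\right) - \left(-6124 - \left(-9\right) \left(-140\right) \left(1 - 140\right)\right) = \left(-35\right) \left(-68\right) - \left(-6124 - \left(-9\right) \left(-140\right) \left(-139\right)\right) = 2380 - \left(-6124 - -175140\right) = 2380 - \left(-6124 + 175140\right) = 2380 - 169016 = -166636$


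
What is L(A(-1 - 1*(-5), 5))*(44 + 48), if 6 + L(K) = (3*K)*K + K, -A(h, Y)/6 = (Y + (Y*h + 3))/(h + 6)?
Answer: 1895016/25 ≈ 75801.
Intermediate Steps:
A(h, Y) = -6*(3 + Y + Y*h)/(6 + h) (A(h, Y) = -6*(Y + (Y*h + 3))/(h + 6) = -6*(Y + (3 + Y*h))/(6 + h) = -6*(3 + Y + Y*h)/(6 + h))
L(K) = -6 + K + 3*K² (L(K) = -6 + ((3*K)*K + K) = -6 + (3*K² + K) = -6 + (K + 3*K²) = -6 + K + 3*K²)
L(A(-1 - 1*(-5), 5))*(44 + 48) = (-6 + 6*(-3 - 1*5 - 1*5*(-1 - 1*(-5)))/(6 + (-1 - 1*(-5))) + 3*(6*(-3 - 1*5 - 1*5*(-1 - 1*(-5)))/(6 + (-1 - 1*(-5))))²)*(44 + 48) = (-6 + 6*(-3 - 5 - 1*5*(-1 + 5))/(6 + (-1 + 5)) + 3*(6*(-3 - 5 - 1*5*(-1 + 5))/(6 + (-1 + 5)))²)*92 = (-6 + 6*(-3 - 5 - 1*5*4)/(6 + 4) + 3*(6*(-3 - 5 - 1*5*4)/(6 + 4))²)*92 = (-6 + 6*(-3 - 5 - 20)/10 + 3*(6*(-3 - 5 - 20)/10)²)*92 = (-6 + 6*(⅒)*(-28) + 3*(6*(⅒)*(-28))²)*92 = (-6 - 84/5 + 3*(-84/5)²)*92 = (-6 - 84/5 + 3*(7056/25))*92 = (-6 - 84/5 + 21168/25)*92 = (20598/25)*92 = 1895016/25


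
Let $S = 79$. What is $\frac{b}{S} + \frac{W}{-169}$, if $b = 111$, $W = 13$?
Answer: $\frac{1364}{1027} \approx 1.3281$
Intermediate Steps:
$\frac{b}{S} + \frac{W}{-169} = \frac{111}{79} + \frac{13}{-169} = 111 \cdot \frac{1}{79} + 13 \left(- \frac{1}{169}\right) = \frac{111}{79} - \frac{1}{13} = \frac{1364}{1027}$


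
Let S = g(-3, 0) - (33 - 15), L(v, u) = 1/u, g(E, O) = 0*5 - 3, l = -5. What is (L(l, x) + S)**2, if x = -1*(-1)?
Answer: 400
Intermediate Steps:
x = 1
g(E, O) = -3 (g(E, O) = 0 - 3 = -3)
S = -21 (S = -3 - (33 - 15) = -3 - 1*18 = -3 - 18 = -21)
(L(l, x) + S)**2 = (1/1 - 21)**2 = (1 - 21)**2 = (-20)**2 = 400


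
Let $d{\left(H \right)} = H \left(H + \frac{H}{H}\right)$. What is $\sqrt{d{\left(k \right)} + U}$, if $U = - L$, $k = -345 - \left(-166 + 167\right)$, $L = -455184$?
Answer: $\sqrt{574554} \approx 757.99$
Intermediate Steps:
$k = -346$ ($k = -345 - 1 = -346$)
$U = 455184$ ($U = \left(-1\right) \left(-455184\right) = 455184$)
$d{\left(H \right)} = H \left(1 + H\right)$ ($d{\left(H \right)} = H \left(H + 1\right) = H \left(1 + H\right)$)
$\sqrt{d{\left(k \right)} + U} = \sqrt{- 346 \left(1 - 346\right) + 455184} = \sqrt{\left(-346\right) \left(-345\right) + 455184} = \sqrt{119370 + 455184} = \sqrt{574554}$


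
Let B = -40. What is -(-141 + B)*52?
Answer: 9412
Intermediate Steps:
-(-141 + B)*52 = -(-141 - 40)*52 = -(-181)*52 = -1*(-9412) = 9412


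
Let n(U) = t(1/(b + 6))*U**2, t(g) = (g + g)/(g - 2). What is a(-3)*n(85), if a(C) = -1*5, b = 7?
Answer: 2890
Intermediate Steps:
t(g) = 2*g/(-2 + g) (t(g) = (2*g)/(-2 + g) = 2*g/(-2 + g))
a(C) = -5
n(U) = -2*U**2/25 (n(U) = (2/((7 + 6)*(-2 + 1/(7 + 6))))*U**2 = (2/(13*(-2 + 1/13)))*U**2 = (2*(1/13)/(-2 + 1/13))*U**2 = (2*(1/13)/(-25/13))*U**2 = (2*(1/13)*(-13/25))*U**2 = -2*U**2/25)
a(-3)*n(85) = -(-2)*85**2/5 = -(-2)*7225/5 = -5*(-578) = 2890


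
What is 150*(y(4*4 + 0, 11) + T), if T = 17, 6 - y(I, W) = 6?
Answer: 2550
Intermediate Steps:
y(I, W) = 0 (y(I, W) = 6 - 1*6 = 6 - 6 = 0)
150*(y(4*4 + 0, 11) + T) = 150*(0 + 17) = 150*17 = 2550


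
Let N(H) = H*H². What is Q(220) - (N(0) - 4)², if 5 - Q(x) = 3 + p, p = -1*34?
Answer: 20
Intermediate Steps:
N(H) = H³
p = -34
Q(x) = 36 (Q(x) = 5 - (3 - 34) = 5 - 1*(-31) = 5 + 31 = 36)
Q(220) - (N(0) - 4)² = 36 - (0³ - 4)² = 36 - (0 - 4)² = 36 - 1*(-4)² = 36 - 1*16 = 36 - 16 = 20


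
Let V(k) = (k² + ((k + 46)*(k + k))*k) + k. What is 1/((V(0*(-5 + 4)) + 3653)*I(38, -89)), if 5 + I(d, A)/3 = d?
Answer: 1/361647 ≈ 2.7651e-6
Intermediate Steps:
I(d, A) = -15 + 3*d
V(k) = k + k² + 2*k²*(46 + k) (V(k) = (k² + ((46 + k)*(2*k))*k) + k = (k² + (2*k*(46 + k))*k) + k = (k² + 2*k²*(46 + k)) + k = k + k² + 2*k²*(46 + k))
1/((V(0*(-5 + 4)) + 3653)*I(38, -89)) = 1/(((0*(-5 + 4))*(1 + 2*(0*(-5 + 4))² + 93*(0*(-5 + 4))) + 3653)*(-15 + 3*38)) = 1/(((0*(-1))*(1 + 2*(0*(-1))² + 93*(0*(-1))) + 3653)*(-15 + 114)) = 1/((0*(1 + 2*0² + 93*0) + 3653)*99) = (1/99)/(0*(1 + 2*0 + 0) + 3653) = (1/99)/(0*(1 + 0 + 0) + 3653) = (1/99)/(0*1 + 3653) = (1/99)/(0 + 3653) = (1/99)/3653 = (1/3653)*(1/99) = 1/361647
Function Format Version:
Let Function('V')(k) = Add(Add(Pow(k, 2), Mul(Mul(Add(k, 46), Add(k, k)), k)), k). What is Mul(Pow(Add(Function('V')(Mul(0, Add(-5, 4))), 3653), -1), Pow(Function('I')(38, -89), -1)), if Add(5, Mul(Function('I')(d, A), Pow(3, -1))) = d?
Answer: Rational(1, 361647) ≈ 2.7651e-6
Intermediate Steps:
Function('I')(d, A) = Add(-15, Mul(3, d))
Function('V')(k) = Add(k, Pow(k, 2), Mul(2, Pow(k, 2), Add(46, k))) (Function('V')(k) = Add(Add(Pow(k, 2), Mul(Mul(Add(46, k), Mul(2, k)), k)), k) = Add(Add(Pow(k, 2), Mul(Mul(2, k, Add(46, k)), k)), k) = Add(Add(Pow(k, 2), Mul(2, Pow(k, 2), Add(46, k))), k) = Add(k, Pow(k, 2), Mul(2, Pow(k, 2), Add(46, k))))
Mul(Pow(Add(Function('V')(Mul(0, Add(-5, 4))), 3653), -1), Pow(Function('I')(38, -89), -1)) = Mul(Pow(Add(Mul(Mul(0, Add(-5, 4)), Add(1, Mul(2, Pow(Mul(0, Add(-5, 4)), 2)), Mul(93, Mul(0, Add(-5, 4))))), 3653), -1), Pow(Add(-15, Mul(3, 38)), -1)) = Mul(Pow(Add(Mul(Mul(0, -1), Add(1, Mul(2, Pow(Mul(0, -1), 2)), Mul(93, Mul(0, -1)))), 3653), -1), Pow(Add(-15, 114), -1)) = Mul(Pow(Add(Mul(0, Add(1, Mul(2, Pow(0, 2)), Mul(93, 0))), 3653), -1), Pow(99, -1)) = Mul(Pow(Add(Mul(0, Add(1, Mul(2, 0), 0)), 3653), -1), Rational(1, 99)) = Mul(Pow(Add(Mul(0, Add(1, 0, 0)), 3653), -1), Rational(1, 99)) = Mul(Pow(Add(Mul(0, 1), 3653), -1), Rational(1, 99)) = Mul(Pow(Add(0, 3653), -1), Rational(1, 99)) = Mul(Pow(3653, -1), Rational(1, 99)) = Mul(Rational(1, 3653), Rational(1, 99)) = Rational(1, 361647)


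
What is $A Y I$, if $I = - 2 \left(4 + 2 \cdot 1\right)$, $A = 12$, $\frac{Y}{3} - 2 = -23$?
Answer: $9072$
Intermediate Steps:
$Y = -63$ ($Y = 6 + 3 \left(-23\right) = 6 - 69 = -63$)
$I = -12$ ($I = - 2 \left(4 + 2\right) = \left(-2\right) 6 = -12$)
$A Y I = 12 \left(-63\right) \left(-12\right) = \left(-756\right) \left(-12\right) = 9072$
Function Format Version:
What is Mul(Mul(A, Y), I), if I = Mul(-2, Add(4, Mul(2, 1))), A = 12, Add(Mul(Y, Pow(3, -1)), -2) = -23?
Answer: 9072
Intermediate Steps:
Y = -63 (Y = Add(6, Mul(3, -23)) = Add(6, -69) = -63)
I = -12 (I = Mul(-2, Add(4, 2)) = Mul(-2, 6) = -12)
Mul(Mul(A, Y), I) = Mul(Mul(12, -63), -12) = Mul(-756, -12) = 9072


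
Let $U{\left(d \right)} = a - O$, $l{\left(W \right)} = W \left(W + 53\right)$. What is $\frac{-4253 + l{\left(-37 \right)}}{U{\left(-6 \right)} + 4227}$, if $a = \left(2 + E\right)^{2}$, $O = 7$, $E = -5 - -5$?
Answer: $- \frac{1615}{1408} \approx -1.147$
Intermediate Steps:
$E = 0$ ($E = -5 + 5 = 0$)
$a = 4$ ($a = \left(2 + 0\right)^{2} = 2^{2} = 4$)
$l{\left(W \right)} = W \left(53 + W\right)$
$U{\left(d \right)} = -3$ ($U{\left(d \right)} = 4 - 7 = -3$)
$\frac{-4253 + l{\left(-37 \right)}}{U{\left(-6 \right)} + 4227} = \frac{-4253 - 37 \left(53 - 37\right)}{-3 + 4227} = \frac{-4253 - 592}{4224} = \left(-4253 - 592\right) \frac{1}{4224} = \left(-4845\right) \frac{1}{4224} = - \frac{1615}{1408}$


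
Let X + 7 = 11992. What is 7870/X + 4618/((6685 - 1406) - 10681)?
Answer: -1283299/6474297 ≈ -0.19821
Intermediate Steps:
X = 11985 (X = -7 + 11992 = 11985)
7870/X + 4618/((6685 - 1406) - 10681) = 7870/11985 + 4618/((6685 - 1406) - 10681) = 7870*(1/11985) + 4618/(5279 - 10681) = 1574/2397 + 4618/(-5402) = 1574/2397 + 4618*(-1/5402) = 1574/2397 - 2309/2701 = -1283299/6474297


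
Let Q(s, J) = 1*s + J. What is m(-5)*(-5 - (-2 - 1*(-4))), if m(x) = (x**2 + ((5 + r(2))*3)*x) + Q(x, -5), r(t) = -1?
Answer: 315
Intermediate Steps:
Q(s, J) = J + s (Q(s, J) = s + J = J + s)
m(x) = -5 + x**2 + 13*x (m(x) = (x**2 + ((5 - 1)*3)*x) + (-5 + x) = (x**2 + (4*3)*x) + (-5 + x) = (x**2 + 12*x) + (-5 + x) = -5 + x**2 + 13*x)
m(-5)*(-5 - (-2 - 1*(-4))) = (-5 + (-5)**2 + 13*(-5))*(-5 - (-2 - 1*(-4))) = (-5 + 25 - 65)*(-5 - (-2 + 4)) = -45*(-5 - 1*2) = -45*(-5 - 2) = -45*(-7) = 315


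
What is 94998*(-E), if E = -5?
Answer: 474990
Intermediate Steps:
94998*(-E) = 94998*(-1*(-5)) = 94998*5 = 474990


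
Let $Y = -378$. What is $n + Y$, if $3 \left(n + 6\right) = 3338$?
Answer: $\frac{2186}{3} \approx 728.67$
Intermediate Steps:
$n = \frac{3320}{3}$ ($n = -6 + \frac{1}{3} \cdot 3338 = -6 + \frac{3338}{3} = \frac{3320}{3} \approx 1106.7$)
$n + Y = \frac{3320}{3} - 378 = \frac{2186}{3}$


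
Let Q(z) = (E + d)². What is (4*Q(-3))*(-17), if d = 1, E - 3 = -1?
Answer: -612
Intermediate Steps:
E = 2 (E = 3 - 1 = 2)
Q(z) = 9 (Q(z) = (2 + 1)² = 3² = 9)
(4*Q(-3))*(-17) = (4*9)*(-17) = 36*(-17) = -612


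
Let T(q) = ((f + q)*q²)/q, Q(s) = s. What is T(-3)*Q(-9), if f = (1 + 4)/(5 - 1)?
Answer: -189/4 ≈ -47.250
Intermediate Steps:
f = 5/4 ≈ 1.2500
T(q) = q*(5/4 + q) (T(q) = ((5/4 + q)*q²)/q = (q²*(5/4 + q))/q = q*(5/4 + q))
T(-3)*Q(-9) = ((¼)*(-3)*(5 + 4*(-3)))*(-9) = ((¼)*(-3)*(5 - 12))*(-9) = ((¼)*(-3)*(-7))*(-9) = (21/4)*(-9) = -189/4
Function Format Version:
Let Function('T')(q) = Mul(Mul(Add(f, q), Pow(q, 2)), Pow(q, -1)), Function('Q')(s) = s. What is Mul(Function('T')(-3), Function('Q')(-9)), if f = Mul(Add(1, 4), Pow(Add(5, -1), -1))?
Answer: Rational(-189, 4) ≈ -47.250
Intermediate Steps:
f = Rational(5, 4) (f = Mul(5, Pow(4, -1)) = Mul(5, Rational(1, 4)) = Rational(5, 4) ≈ 1.2500)
Function('T')(q) = Mul(q, Add(Rational(5, 4), q)) (Function('T')(q) = Mul(Mul(Add(Rational(5, 4), q), Pow(q, 2)), Pow(q, -1)) = Mul(Mul(Pow(q, 2), Add(Rational(5, 4), q)), Pow(q, -1)) = Mul(q, Add(Rational(5, 4), q)))
Mul(Function('T')(-3), Function('Q')(-9)) = Mul(Mul(Rational(1, 4), -3, Add(5, Mul(4, -3))), -9) = Mul(Mul(Rational(1, 4), -3, Add(5, -12)), -9) = Mul(Mul(Rational(1, 4), -3, -7), -9) = Mul(Rational(21, 4), -9) = Rational(-189, 4)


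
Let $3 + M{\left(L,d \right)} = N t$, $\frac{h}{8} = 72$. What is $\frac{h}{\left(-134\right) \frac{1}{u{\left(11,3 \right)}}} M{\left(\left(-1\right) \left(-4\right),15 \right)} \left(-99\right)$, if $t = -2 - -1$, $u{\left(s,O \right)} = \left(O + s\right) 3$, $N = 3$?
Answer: $- \frac{7185024}{67} \approx -1.0724 \cdot 10^{5}$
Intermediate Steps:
$h = 576$ ($h = 8 \cdot 72 = 576$)
$u{\left(s,O \right)} = 3 O + 3 s$
$t = -1$ ($t = -2 + 1 = -1$)
$M{\left(L,d \right)} = -6$ ($M{\left(L,d \right)} = -3 + 3 \left(-1\right) = -3 - 3 = -6$)
$\frac{h}{\left(-134\right) \frac{1}{u{\left(11,3 \right)}}} M{\left(\left(-1\right) \left(-4\right),15 \right)} \left(-99\right) = \frac{576}{\left(-134\right) \frac{1}{3 \cdot 3 + 3 \cdot 11}} \left(-6\right) \left(-99\right) = \frac{576}{\left(-134\right) \frac{1}{9 + 33}} \left(-6\right) \left(-99\right) = \frac{576}{\left(-134\right) \frac{1}{42}} \left(-6\right) \left(-99\right) = \frac{576}{- \frac{67}{21}} \left(-6\right) \left(-99\right) = 576 \left(- \frac{21}{67}\right) \left(-6\right) \left(-99\right) = \left(- \frac{12096}{67}\right) \left(-6\right) \left(-99\right) = \frac{72576}{67} \left(-99\right) = - \frac{7185024}{67}$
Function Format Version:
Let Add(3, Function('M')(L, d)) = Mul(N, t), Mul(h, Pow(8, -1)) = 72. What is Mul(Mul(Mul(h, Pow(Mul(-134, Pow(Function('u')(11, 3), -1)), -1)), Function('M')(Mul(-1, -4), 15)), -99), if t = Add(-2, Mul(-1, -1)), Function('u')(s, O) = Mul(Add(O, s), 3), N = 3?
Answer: Rational(-7185024, 67) ≈ -1.0724e+5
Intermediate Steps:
h = 576 (h = Mul(8, 72) = 576)
Function('u')(s, O) = Add(Mul(3, O), Mul(3, s))
t = -1 (t = Add(-2, 1) = -1)
Function('M')(L, d) = -6 (Function('M')(L, d) = Add(-3, Mul(3, -1)) = Add(-3, -3) = -6)
Mul(Mul(Mul(h, Pow(Mul(-134, Pow(Function('u')(11, 3), -1)), -1)), Function('M')(Mul(-1, -4), 15)), -99) = Mul(Mul(Mul(576, Pow(Mul(-134, Pow(Add(Mul(3, 3), Mul(3, 11)), -1)), -1)), -6), -99) = Mul(Mul(Mul(576, Pow(Mul(-134, Pow(Add(9, 33), -1)), -1)), -6), -99) = Mul(Mul(Mul(576, Pow(Mul(-134, Pow(42, -1)), -1)), -6), -99) = Mul(Mul(Mul(576, Pow(Mul(-134, Rational(1, 42)), -1)), -6), -99) = Mul(Mul(Mul(576, Pow(Rational(-67, 21), -1)), -6), -99) = Mul(Mul(Mul(576, Rational(-21, 67)), -6), -99) = Mul(Mul(Rational(-12096, 67), -6), -99) = Mul(Rational(72576, 67), -99) = Rational(-7185024, 67)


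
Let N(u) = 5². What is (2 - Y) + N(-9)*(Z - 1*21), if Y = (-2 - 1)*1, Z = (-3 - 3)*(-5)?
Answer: 230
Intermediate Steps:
N(u) = 25
Z = 30 (Z = -6*(-5) = 30)
Y = -3 (Y = -3*1 = -3)
(2 - Y) + N(-9)*(Z - 1*21) = (2 - 1*(-3)) + 25*(30 - 1*21) = (2 + 3) + 25*(30 - 21) = 5 + 25*9 = 5 + 225 = 230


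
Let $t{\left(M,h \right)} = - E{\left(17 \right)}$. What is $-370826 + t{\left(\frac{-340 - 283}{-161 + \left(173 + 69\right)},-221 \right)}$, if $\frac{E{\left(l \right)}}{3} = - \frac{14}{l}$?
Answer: $- \frac{6304000}{17} \approx -3.7082 \cdot 10^{5}$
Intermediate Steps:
$E{\left(l \right)} = - \frac{42}{l}$ ($E{\left(l \right)} = 3 \left(- \frac{14}{l}\right) = - \frac{42}{l}$)
$t{\left(M,h \right)} = \frac{42}{17}$ ($t{\left(M,h \right)} = - \frac{-42}{17} = \left(-1\right) \left(- \frac{42}{17}\right) = \frac{42}{17}$)
$-370826 + t{\left(\frac{-340 - 283}{-161 + \left(173 + 69\right)},-221 \right)} = -370826 + \frac{42}{17} = - \frac{6304000}{17}$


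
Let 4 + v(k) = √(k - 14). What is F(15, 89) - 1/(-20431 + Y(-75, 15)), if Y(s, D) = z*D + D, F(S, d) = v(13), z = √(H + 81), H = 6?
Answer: -57488052/14372189 + I + 15*√87/416793481 ≈ -4.0 + 1.0*I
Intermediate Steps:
z = √87 (z = √(6 + 81) = √87 ≈ 9.3274)
v(k) = -4 + √(-14 + k) (v(k) = -4 + √(k - 14) = -4 + √(-14 + k))
F(S, d) = -4 + I (F(S, d) = -4 + √(-14 + 13) = -4 + √(-1) = -4 + I)
Y(s, D) = D + D*√87 (Y(s, D) = √87*D + D = D*√87 + D = D + D*√87)
F(15, 89) - 1/(-20431 + Y(-75, 15)) = (-4 + I) - 1/(-20431 + 15*(1 + √87)) = (-4 + I) - 1/(-20431 + (15 + 15*√87)) = (-4 + I) - 1/(-20416 + 15*√87) = -4 + I - 1/(-20416 + 15*√87)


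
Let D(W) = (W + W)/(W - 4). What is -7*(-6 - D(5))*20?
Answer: 2240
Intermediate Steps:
D(W) = 2*W/(-4 + W) (D(W) = (2*W)/(-4 + W) = 2*W/(-4 + W))
-7*(-6 - D(5))*20 = -7*(-6 - 2*5/(-4 + 5))*20 = -7*(-6 - 2*5/1)*20 = -7*(-6 - 2*5)*20 = -7*(-6 - 1*10)*20 = -7*(-6 - 10)*20 = -7*(-16)*20 = 112*20 = 2240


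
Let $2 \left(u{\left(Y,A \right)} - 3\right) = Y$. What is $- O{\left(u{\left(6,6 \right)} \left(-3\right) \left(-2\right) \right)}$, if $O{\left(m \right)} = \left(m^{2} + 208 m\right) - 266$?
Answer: $-8518$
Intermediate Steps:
$u{\left(Y,A \right)} = 3 + \frac{Y}{2}$
$O{\left(m \right)} = -266 + m^{2} + 208 m$
$- O{\left(u{\left(6,6 \right)} \left(-3\right) \left(-2\right) \right)} = - (-266 + \left(\left(3 + \frac{1}{2} \cdot 6\right) \left(-3\right) \left(-2\right)\right)^{2} + 208 \left(3 + \frac{1}{2} \cdot 6\right) \left(-3\right) \left(-2\right)) = - (-266 + \left(\left(3 + 3\right) \left(-3\right) \left(-2\right)\right)^{2} + 208 \left(3 + 3\right) \left(-3\right) \left(-2\right)) = - (-266 + \left(6 \left(-3\right) \left(-2\right)\right)^{2} + 208 \cdot 6 \left(-3\right) \left(-2\right)) = - (-266 + \left(\left(-18\right) \left(-2\right)\right)^{2} + 208 \left(\left(-18\right) \left(-2\right)\right)) = - (-266 + 36^{2} + 208 \cdot 36) = - (-266 + 1296 + 7488) = \left(-1\right) 8518 = -8518$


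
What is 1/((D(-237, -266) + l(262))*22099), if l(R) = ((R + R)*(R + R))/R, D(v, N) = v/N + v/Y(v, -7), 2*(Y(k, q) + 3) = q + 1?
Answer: 19/456994692 ≈ 4.1576e-8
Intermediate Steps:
Y(k, q) = -5/2 + q/2 (Y(k, q) = -3 + (q + 1)/2 = -3 + (1 + q)/2 = -3 + (½ + q/2) = -5/2 + q/2)
D(v, N) = -v/6 + v/N (D(v, N) = v/N + v/(-5/2 + (½)*(-7)) = v/N + v/(-5/2 - 7/2) = v/N + v/(-6) = v/N + v*(-⅙) = v/N - v/6 = -v/6 + v/N)
l(R) = 4*R (l(R) = ((2*R)*(2*R))/R = (4*R²)/R = 4*R)
1/((D(-237, -266) + l(262))*22099) = 1/(((-⅙*(-237) - 237/(-266)) + 4*262)*22099) = (1/22099)/((79/2 - 237*(-1/266)) + 1048) = (1/22099)/((79/2 + 237/266) + 1048) = (1/22099)/(5372/133 + 1048) = (1/22099)/(144756/133) = (133/144756)*(1/22099) = 19/456994692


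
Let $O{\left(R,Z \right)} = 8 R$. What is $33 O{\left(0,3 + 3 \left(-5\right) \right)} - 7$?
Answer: $-7$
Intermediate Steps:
$33 O{\left(0,3 + 3 \left(-5\right) \right)} - 7 = 33 \cdot 8 \cdot 0 - 7 = 33 \cdot 0 - 7 = 0 - 7 = -7$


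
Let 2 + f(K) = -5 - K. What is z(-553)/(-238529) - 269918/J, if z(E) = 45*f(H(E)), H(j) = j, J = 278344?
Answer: -3237371941/3017868908 ≈ -1.0727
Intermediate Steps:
f(K) = -7 - K (f(K) = -2 + (-5 - K) = -7 - K)
z(E) = -315 - 45*E (z(E) = 45*(-7 - E) = -315 - 45*E)
z(-553)/(-238529) - 269918/J = (-315 - 45*(-553))/(-238529) - 269918/278344 = (-315 + 24885)*(-1/238529) - 269918*1/278344 = 24570*(-1/238529) - 12269/12652 = -24570/238529 - 12269/12652 = -3237371941/3017868908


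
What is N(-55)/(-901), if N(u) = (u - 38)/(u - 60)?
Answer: -93/103615 ≈ -0.00089755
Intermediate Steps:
N(u) = (-38 + u)/(-60 + u)
N(-55)/(-901) = ((-38 - 55)/(-60 - 55))/(-901) = (-93/(-115))*(-1/901) = -1/115*(-93)*(-1/901) = (93/115)*(-1/901) = -93/103615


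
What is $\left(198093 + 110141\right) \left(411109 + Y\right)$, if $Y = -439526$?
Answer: $-8759085578$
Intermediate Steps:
$\left(198093 + 110141\right) \left(411109 + Y\right) = \left(198093 + 110141\right) \left(411109 - 439526\right) = 308234 \left(-28417\right) = -8759085578$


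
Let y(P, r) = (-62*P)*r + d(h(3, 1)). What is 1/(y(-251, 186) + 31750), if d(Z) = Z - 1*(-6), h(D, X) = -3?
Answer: 1/2926285 ≈ 3.4173e-7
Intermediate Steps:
d(Z) = 6 + Z (d(Z) = Z + 6 = 6 + Z)
y(P, r) = 3 - 62*P*r (y(P, r) = (-62*P)*r + (6 - 3) = -62*P*r + 3 = 3 - 62*P*r)
1/(y(-251, 186) + 31750) = 1/((3 - 62*(-251)*186) + 31750) = 1/((3 + 2894532) + 31750) = 1/(2894535 + 31750) = 1/2926285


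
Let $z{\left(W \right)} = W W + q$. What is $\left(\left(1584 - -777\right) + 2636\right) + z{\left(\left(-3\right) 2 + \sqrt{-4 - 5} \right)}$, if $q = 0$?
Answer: $5024 - 36 i \approx 5024.0 - 36.0 i$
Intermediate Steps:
$z{\left(W \right)} = W^{2}$ ($z{\left(W \right)} = W W + 0 = W^{2} + 0 = W^{2}$)
$\left(\left(1584 - -777\right) + 2636\right) + z{\left(\left(-3\right) 2 + \sqrt{-4 - 5} \right)} = \left(\left(1584 - -777\right) + 2636\right) + \left(\left(-3\right) 2 + \sqrt{-4 - 5}\right)^{2} = \left(\left(1584 + 777\right) + 2636\right) + \left(-6 + \sqrt{-9}\right)^{2} = \left(2361 + 2636\right) + \left(-6 + 3 i\right)^{2} = 4997 + \left(-6 + 3 i\right)^{2}$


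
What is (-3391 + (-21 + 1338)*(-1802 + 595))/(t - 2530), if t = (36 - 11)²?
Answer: 318602/381 ≈ 836.23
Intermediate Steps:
t = 625 (t = 25² = 625)
(-3391 + (-21 + 1338)*(-1802 + 595))/(t - 2530) = (-3391 + (-21 + 1338)*(-1802 + 595))/(625 - 2530) = (-3391 + 1317*(-1207))/(-1905) = (-3391 - 1589619)*(-1/1905) = -1593010*(-1/1905) = 318602/381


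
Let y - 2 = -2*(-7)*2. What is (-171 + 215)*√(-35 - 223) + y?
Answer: 30 + 44*I*√258 ≈ 30.0 + 706.75*I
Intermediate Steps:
y = 30 (y = 2 - 2*(-7)*2 = 2 + 14*2 = 2 + 28 = 30)
(-171 + 215)*√(-35 - 223) + y = (-171 + 215)*√(-35 - 223) + 30 = 44*√(-258) + 30 = 44*(I*√258) + 30 = 44*I*√258 + 30 = 30 + 44*I*√258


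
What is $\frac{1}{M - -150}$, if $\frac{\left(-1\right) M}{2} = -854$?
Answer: $\frac{1}{1858} \approx 0.00053821$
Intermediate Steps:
$M = 1708$ ($M = \left(-2\right) \left(-854\right) = 1708$)
$\frac{1}{M - -150} = \frac{1}{1708 - -150} = \frac{1}{1708 + \left(-6 + 156\right)} = \frac{1}{1708 + 150} = \frac{1}{1858}$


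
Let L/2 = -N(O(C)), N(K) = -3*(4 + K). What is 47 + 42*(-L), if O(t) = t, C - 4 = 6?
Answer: -3481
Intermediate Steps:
C = 10 (C = 4 + 6 = 10)
N(K) = -12 - 3*K
L = 84 (L = 2*(-(-12 - 3*10)) = 2*(-(-12 - 30)) = 2*(-1*(-42)) = 2*42 = 84)
47 + 42*(-L) = 47 + 42*(-1*84) = 47 + 42*(-84) = 47 - 3528 = -3481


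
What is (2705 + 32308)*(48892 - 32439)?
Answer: 576068889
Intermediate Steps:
(2705 + 32308)*(48892 - 32439) = 35013*16453 = 576068889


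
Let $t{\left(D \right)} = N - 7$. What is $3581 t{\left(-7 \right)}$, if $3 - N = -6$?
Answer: $7162$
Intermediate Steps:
$N = 9$ ($N = 3 - -6 = 3 + 6 = 9$)
$t{\left(D \right)} = 2$ ($t{\left(D \right)} = 9 - 7 = 2$)
$3581 t{\left(-7 \right)} = 3581 \cdot 2 = 7162$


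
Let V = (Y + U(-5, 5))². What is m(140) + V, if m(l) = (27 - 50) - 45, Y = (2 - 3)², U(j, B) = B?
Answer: -32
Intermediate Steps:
Y = 1 (Y = (-1)² = 1)
V = 36 (V = (1 + 5)² = 6² = 36)
m(l) = -68 (m(l) = -23 - 45 = -68)
m(140) + V = -68 + 36 = -32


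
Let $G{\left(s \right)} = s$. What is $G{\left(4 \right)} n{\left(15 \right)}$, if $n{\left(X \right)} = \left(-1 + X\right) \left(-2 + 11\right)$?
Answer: $504$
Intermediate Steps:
$n{\left(X \right)} = -9 + 9 X$ ($n{\left(X \right)} = \left(-1 + X\right) 9 = -9 + 9 X$)
$G{\left(4 \right)} n{\left(15 \right)} = 4 \left(-9 + 9 \cdot 15\right) = 4 \left(-9 + 135\right) = 4 \cdot 126 = 504$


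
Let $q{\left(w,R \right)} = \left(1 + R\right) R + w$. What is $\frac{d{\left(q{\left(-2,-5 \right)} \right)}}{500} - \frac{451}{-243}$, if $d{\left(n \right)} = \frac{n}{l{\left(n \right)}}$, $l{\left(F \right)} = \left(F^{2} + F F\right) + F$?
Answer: $\frac{8343743}{4495500} \approx 1.856$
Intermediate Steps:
$q{\left(w,R \right)} = w + R \left(1 + R\right)$ ($q{\left(w,R \right)} = R \left(1 + R\right) + w = w + R \left(1 + R\right)$)
$l{\left(F \right)} = F + 2 F^{2}$ ($l{\left(F \right)} = \left(F^{2} + F^{2}\right) + F = 2 F^{2} + F = F + 2 F^{2}$)
$d{\left(n \right)} = \frac{1}{1 + 2 n}$ ($d{\left(n \right)} = \frac{n}{n \left(1 + 2 n\right)} = n \frac{1}{n \left(1 + 2 n\right)} = \frac{1}{1 + 2 n}$)
$\frac{d{\left(q{\left(-2,-5 \right)} \right)}}{500} - \frac{451}{-243} = \frac{1}{\left(1 + 2 \left(-5 - 2 + \left(-5\right)^{2}\right)\right) 500} - \frac{451}{-243} = \frac{1}{1 + 2 \left(-5 - 2 + 25\right)} \frac{1}{500} - - \frac{451}{243} = \frac{1}{1 + 2 \cdot 18} \cdot \frac{1}{500} + \frac{451}{243} = \frac{1}{1 + 36} \cdot \frac{1}{500} + \frac{451}{243} = \frac{1}{37} \cdot \frac{1}{500} + \frac{451}{243} = \frac{1}{18500} + \frac{451}{243} = \frac{8343743}{4495500}$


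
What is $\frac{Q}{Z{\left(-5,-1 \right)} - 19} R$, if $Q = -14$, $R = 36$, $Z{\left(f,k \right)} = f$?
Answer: $21$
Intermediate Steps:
$\frac{Q}{Z{\left(-5,-1 \right)} - 19} R = - \frac{14}{-5 - 19} \cdot 36 = - \frac{14}{-24} \cdot 36 = \left(-14\right) \left(- \frac{1}{24}\right) 36 = \frac{7}{12} \cdot 36 = 21$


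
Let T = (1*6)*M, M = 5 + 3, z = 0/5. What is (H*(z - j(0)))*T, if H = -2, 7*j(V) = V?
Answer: 0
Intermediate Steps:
z = 0 (z = 0*(⅕) = 0)
j(V) = V/7
M = 8
T = 48 (T = (1*6)*8 = 6*8 = 48)
(H*(z - j(0)))*T = -2*(0 - 0/7)*48 = -2*(0 - 1*0)*48 = -2*(0 + 0)*48 = -2*0*48 = 0*48 = 0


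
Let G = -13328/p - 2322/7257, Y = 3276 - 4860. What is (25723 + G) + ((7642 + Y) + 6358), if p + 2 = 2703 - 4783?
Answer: 96056143363/2518179 ≈ 38145.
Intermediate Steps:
p = -2082 (p = -2 + (2703 - 4783) = -2 - 2080 = -2082)
Y = -1584
G = 15314482/2518179 (G = -13328/(-2082) - 2322/7257 = -13328*(-1/2082) - 2322*1/7257 = 6664/1041 - 774/2419 = 15314482/2518179 ≈ 6.0816)
(25723 + G) + ((7642 + Y) + 6358) = (25723 + 15314482/2518179) + ((7642 - 1584) + 6358) = 64790432899/2518179 + (6058 + 6358) = 64790432899/2518179 + 12416 = 96056143363/2518179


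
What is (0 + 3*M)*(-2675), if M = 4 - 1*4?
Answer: 0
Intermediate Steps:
M = 0 (M = 4 - 4 = 0)
(0 + 3*M)*(-2675) = (0 + 3*0)*(-2675) = (0 + 0)*(-2675) = 0*(-2675) = 0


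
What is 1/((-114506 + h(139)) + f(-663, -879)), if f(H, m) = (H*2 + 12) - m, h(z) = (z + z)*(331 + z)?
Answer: 1/15719 ≈ 6.3617e-5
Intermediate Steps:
h(z) = 2*z*(331 + z) (h(z) = (2*z)*(331 + z) = 2*z*(331 + z))
f(H, m) = 12 - m + 2*H (f(H, m) = (2*H + 12) - m = (12 + 2*H) - m = 12 - m + 2*H)
1/((-114506 + h(139)) + f(-663, -879)) = 1/((-114506 + 2*139*(331 + 139)) + (12 - 1*(-879) + 2*(-663))) = 1/((-114506 + 2*139*470) + (12 + 879 - 1326)) = 1/((-114506 + 130660) - 435) = 1/(16154 - 435) = 1/15719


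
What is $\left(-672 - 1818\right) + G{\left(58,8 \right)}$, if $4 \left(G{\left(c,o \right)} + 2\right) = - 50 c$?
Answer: $-3217$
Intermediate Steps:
$G{\left(c,o \right)} = -2 - \frac{25 c}{2}$ ($G{\left(c,o \right)} = -2 + \frac{\left(-50\right) c}{4} = -2 - \frac{25 c}{2}$)
$\left(-672 - 1818\right) + G{\left(58,8 \right)} = \left(-672 - 1818\right) - 727 = -2490 - 727 = -3217$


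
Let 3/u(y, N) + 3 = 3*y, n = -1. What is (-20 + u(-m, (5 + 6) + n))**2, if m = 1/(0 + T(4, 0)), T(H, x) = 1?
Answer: 1681/4 ≈ 420.25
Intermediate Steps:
m = 1 (m = 1/(0 + 1) = 1/1 = 1)
u(y, N) = 3/(-3 + 3*y)
(-20 + u(-m, (5 + 6) + n))**2 = (-20 + 1/(-1 - 1*1))**2 = (-20 + 1/(-1 - 1))**2 = (-20 + 1/(-2))**2 = (-20 - 1/2)**2 = (-41/2)**2 = 1681/4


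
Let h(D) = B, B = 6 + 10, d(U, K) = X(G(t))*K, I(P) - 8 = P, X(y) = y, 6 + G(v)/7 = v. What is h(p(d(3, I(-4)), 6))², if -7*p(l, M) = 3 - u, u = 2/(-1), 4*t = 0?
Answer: 256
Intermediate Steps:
t = 0 (t = (¼)*0 = 0)
G(v) = -42 + 7*v
I(P) = 8 + P
d(U, K) = -42*K (d(U, K) = (-42 + 7*0)*K = (-42 + 0)*K = -42*K)
u = -2 (u = 2*(-1) = -2)
p(l, M) = -5/7 (p(l, M) = -(3 - 1*(-2))/7 = -(3 + 2)/7 = -⅐*5 = -5/7)
B = 16
h(D) = 16
h(p(d(3, I(-4)), 6))² = 16² = 256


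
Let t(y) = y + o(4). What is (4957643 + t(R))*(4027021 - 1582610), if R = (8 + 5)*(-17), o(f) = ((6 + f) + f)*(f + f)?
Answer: 12118250642474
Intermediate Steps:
o(f) = 2*f*(6 + 2*f) (o(f) = (6 + 2*f)*(2*f) = 2*f*(6 + 2*f))
R = -221 (R = 13*(-17) = -221)
t(y) = 112 + y (t(y) = y + 4*4*(3 + 4) = y + 4*4*7 = y + 112 = 112 + y)
(4957643 + t(R))*(4027021 - 1582610) = (4957643 + (112 - 221))*(4027021 - 1582610) = (4957643 - 109)*2444411 = 4957534*2444411 = 12118250642474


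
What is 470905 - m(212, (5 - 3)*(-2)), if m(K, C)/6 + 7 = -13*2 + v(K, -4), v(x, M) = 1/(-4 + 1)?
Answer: 471105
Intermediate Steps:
v(x, M) = -⅓ (v(x, M) = 1/(-3) = -⅓)
m(K, C) = -200 (m(K, C) = -42 + 6*(-13*2 - ⅓) = -42 + 6*(-26 - ⅓) = -42 + 6*(-79/3) = -42 - 158 = -200)
470905 - m(212, (5 - 3)*(-2)) = 470905 - 1*(-200) = 470905 + 200 = 471105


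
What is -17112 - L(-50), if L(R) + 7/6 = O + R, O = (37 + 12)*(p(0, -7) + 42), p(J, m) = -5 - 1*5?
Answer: -111773/6 ≈ -18629.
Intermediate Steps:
p(J, m) = -10 (p(J, m) = -5 - 5 = -10)
O = 1568 (O = (37 + 12)*(-10 + 42) = 49*32 = 1568)
L(R) = 9401/6 + R (L(R) = -7/6 + (1568 + R) = 9401/6 + R)
-17112 - L(-50) = -17112 - (9401/6 - 50) = -17112 - 1*9101/6 = -17112 - 9101/6 = -111773/6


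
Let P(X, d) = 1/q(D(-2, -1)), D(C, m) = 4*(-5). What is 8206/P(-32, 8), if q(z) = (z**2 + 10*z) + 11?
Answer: 1731466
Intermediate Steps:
D(C, m) = -20
q(z) = 11 + z**2 + 10*z
P(X, d) = 1/211 (P(X, d) = 1/(11 + (-20)**2 + 10*(-20)) = 1/(11 + 400 - 200) = 1/211)
8206/P(-32, 8) = 8206/(1/211) = 8206*211 = 1731466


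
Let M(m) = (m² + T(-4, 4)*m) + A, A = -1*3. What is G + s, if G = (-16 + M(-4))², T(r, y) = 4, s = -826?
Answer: -465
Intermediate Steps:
A = -3
M(m) = -3 + m² + 4*m (M(m) = (m² + 4*m) - 3 = -3 + m² + 4*m)
G = 361 (G = (-16 + (-3 + (-4)² + 4*(-4)))² = (-16 + (-3 + 16 - 16))² = (-16 - 3)² = (-19)² = 361)
G + s = 361 - 826 = -465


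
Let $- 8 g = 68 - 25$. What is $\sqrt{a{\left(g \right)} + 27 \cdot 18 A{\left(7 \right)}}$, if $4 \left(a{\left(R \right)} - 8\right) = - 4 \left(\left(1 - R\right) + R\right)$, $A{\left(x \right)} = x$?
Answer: $\sqrt{3409} \approx 58.387$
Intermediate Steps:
$g = - \frac{43}{8}$ ($g = - \frac{68 - 25}{8} = \left(- \frac{1}{8}\right) 43 = - \frac{43}{8} \approx -5.375$)
$a{\left(R \right)} = 7$ ($a{\left(R \right)} = 8 + \frac{\left(-4\right) \left(\left(1 - R\right) + R\right)}{4} = 8 + \frac{\left(-4\right) 1}{4} = 8 + \frac{1}{4} \left(-4\right) = 8 - 1 = 7$)
$\sqrt{a{\left(g \right)} + 27 \cdot 18 A{\left(7 \right)}} = \sqrt{7 + 27 \cdot 18 \cdot 7} = \sqrt{7 + 486 \cdot 7} = \sqrt{7 + 3402} = \sqrt{3409}$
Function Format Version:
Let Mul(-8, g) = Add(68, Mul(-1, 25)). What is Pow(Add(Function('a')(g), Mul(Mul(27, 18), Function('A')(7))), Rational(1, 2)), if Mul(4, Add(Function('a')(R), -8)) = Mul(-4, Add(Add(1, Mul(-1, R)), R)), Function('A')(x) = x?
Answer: Pow(3409, Rational(1, 2)) ≈ 58.387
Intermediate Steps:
g = Rational(-43, 8) (g = Mul(Rational(-1, 8), Add(68, Mul(-1, 25))) = Mul(Rational(-1, 8), Add(68, -25)) = Mul(Rational(-1, 8), 43) = Rational(-43, 8) ≈ -5.3750)
Function('a')(R) = 7 (Function('a')(R) = Add(8, Mul(Rational(1, 4), Mul(-4, Add(Add(1, Mul(-1, R)), R)))) = Add(8, Mul(Rational(1, 4), Mul(-4, 1))) = Add(8, Mul(Rational(1, 4), -4)) = Add(8, -1) = 7)
Pow(Add(Function('a')(g), Mul(Mul(27, 18), Function('A')(7))), Rational(1, 2)) = Pow(Add(7, Mul(Mul(27, 18), 7)), Rational(1, 2)) = Pow(Add(7, Mul(486, 7)), Rational(1, 2)) = Pow(Add(7, 3402), Rational(1, 2)) = Pow(3409, Rational(1, 2))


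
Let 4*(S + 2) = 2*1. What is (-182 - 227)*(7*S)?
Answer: 8589/2 ≈ 4294.5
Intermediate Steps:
S = -3/2 (S = -2 + (2*1)/4 = -2 + (¼)*2 = -2 + ½ = -3/2 ≈ -1.5000)
(-182 - 227)*(7*S) = (-182 - 227)*(7*(-3/2)) = -409*(-21/2) = 8589/2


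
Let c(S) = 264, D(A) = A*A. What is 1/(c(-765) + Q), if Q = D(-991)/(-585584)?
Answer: 585584/153612095 ≈ 0.0038121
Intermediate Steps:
D(A) = A²
Q = -982081/585584 (Q = (-991)²/(-585584) = 982081*(-1/585584) = -982081/585584 ≈ -1.6771)
1/(c(-765) + Q) = 1/(264 - 982081/585584) = 1/(153612095/585584) = 585584/153612095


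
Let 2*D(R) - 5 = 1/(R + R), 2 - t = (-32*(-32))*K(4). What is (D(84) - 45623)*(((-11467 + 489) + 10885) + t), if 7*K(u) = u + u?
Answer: 45111737241/784 ≈ 5.7540e+7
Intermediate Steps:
K(u) = 2*u/7 (K(u) = (u + u)/7 = (2*u)/7 = 2*u/7)
t = -8178/7 (t = 2 - (-32*(-32))*(2/7)*4 = 2 - 1024*8/7 = 2 - 1*8192/7 = 2 - 8192/7 = -8178/7 ≈ -1168.3)
D(R) = 5/2 + 1/(4*R) (D(R) = 5/2 + 1/(2*(R + R)) = 5/2 + 1/(2*((2*R))) = 5/2 + (1/(2*R))/2 = 5/2 + 1/(4*R))
(D(84) - 45623)*(((-11467 + 489) + 10885) + t) = ((¼)*(1 + 10*84)/84 - 45623)*(((-11467 + 489) + 10885) - 8178/7) = ((¼)*(1/84)*(1 + 840) - 45623)*((-10978 + 10885) - 8178/7) = ((¼)*(1/84)*841 - 45623)*(-93 - 8178/7) = (841/336 - 45623)*(-8829/7) = -15328487/336*(-8829/7) = 45111737241/784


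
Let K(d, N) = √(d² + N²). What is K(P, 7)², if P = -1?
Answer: 50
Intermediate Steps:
K(d, N) = √(N² + d²)
K(P, 7)² = (√(7² + (-1)²))² = (√(49 + 1))² = (√50)² = (5*√2)² = 50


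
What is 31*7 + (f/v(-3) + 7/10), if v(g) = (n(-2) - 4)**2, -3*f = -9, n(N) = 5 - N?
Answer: 6541/30 ≈ 218.03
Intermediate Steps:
f = 3 (f = -1/3*(-9) = 3)
v(g) = 9 (v(g) = ((5 - 1*(-2)) - 4)**2 = ((5 + 2) - 4)**2 = (7 - 4)**2 = 3**2 = 9)
31*7 + (f/v(-3) + 7/10) = 31*7 + (3/9 + 7/10) = 217 + (3*(1/9) + 7*(1/10)) = 217 + (1/3 + 7/10) = 217 + 31/30 = 6541/30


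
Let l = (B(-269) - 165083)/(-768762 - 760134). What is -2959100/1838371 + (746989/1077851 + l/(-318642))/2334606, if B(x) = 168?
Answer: -3627545362147585142158698248707/2253649901940618244067259608832 ≈ -1.6096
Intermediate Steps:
l = 164915/1528896 (l = (168 - 165083)/(-768762 - 760134) = -164915/(-1528896) = -164915*(-1/1528896) = 164915/1528896 ≈ 0.10787)
-2959100/1838371 + (746989/1077851 + l/(-318642))/2334606 = -2959100/1838371 + (746989/1077851 + (164915/1528896)/(-318642))/2334606 = -2959100*1/1838371 + (746989*(1/1077851) + (164915/1528896)*(-1/318642))*(1/2334606) = -2959100/1838371 + (746989/1077851 - 164915/487170479232)*(1/2334606) = -2959100/1838371 + (363910811357234783/525097188210690432)*(1/2334606) = -2959100/1838371 + 363910811357234783/1225895046179807146689792 = -3627545362147585142158698248707/2253649901940618244067259608832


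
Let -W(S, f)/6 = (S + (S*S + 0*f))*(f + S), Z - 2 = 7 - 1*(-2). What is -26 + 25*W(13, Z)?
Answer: -655226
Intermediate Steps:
Z = 11 (Z = 2 + (7 - 1*(-2)) = 2 + (7 + 2) = 2 + 9 = 11)
W(S, f) = -6*(S + f)*(S + S²) (W(S, f) = -6*(S + (S*S + 0*f))*(f + S) = -6*(S + (S² + 0))*(S + f) = -6*(S + S²)*(S + f) = -6*(S + f)*(S + S²))
-26 + 25*W(13, Z) = -26 + 25*(-6*13*(13 + 11 + 13² + 13*11)) = -26 + 25*(-6*13*(13 + 11 + 169 + 143)) = -26 + 25*(-6*13*336) = -26 + 25*(-26208) = -26 - 655200 = -655226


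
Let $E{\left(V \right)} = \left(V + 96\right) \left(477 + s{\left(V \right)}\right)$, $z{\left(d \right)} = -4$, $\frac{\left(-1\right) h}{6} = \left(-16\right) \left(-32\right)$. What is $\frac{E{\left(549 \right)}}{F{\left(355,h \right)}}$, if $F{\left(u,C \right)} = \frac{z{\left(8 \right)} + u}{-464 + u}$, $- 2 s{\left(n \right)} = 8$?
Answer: $- \frac{11084755}{117} \approx -94742.0$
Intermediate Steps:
$s{\left(n \right)} = -4$ ($s{\left(n \right)} = \left(- \frac{1}{2}\right) 8 = -4$)
$h = -3072$ ($h = - 6 \left(\left(-16\right) \left(-32\right)\right) = \left(-6\right) 512 = -3072$)
$E{\left(V \right)} = 45408 + 473 V$ ($E{\left(V \right)} = \left(V + 96\right) \left(477 - 4\right) = \left(96 + V\right) 473 = 45408 + 473 V$)
$F{\left(u,C \right)} = \frac{-4 + u}{-464 + u}$
$\frac{E{\left(549 \right)}}{F{\left(355,h \right)}} = \frac{45408 + 473 \cdot 549}{\frac{1}{-464 + 355} \left(-4 + 355\right)} = \frac{45408 + 259677}{\frac{1}{-109} \cdot 351} = \frac{305085}{\left(- \frac{1}{109}\right) 351} = \frac{305085}{- \frac{351}{109}} = 305085 \left(- \frac{109}{351}\right) = - \frac{11084755}{117}$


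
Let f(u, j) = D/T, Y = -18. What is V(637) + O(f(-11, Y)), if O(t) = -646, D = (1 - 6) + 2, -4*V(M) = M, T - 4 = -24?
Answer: -3221/4 ≈ -805.25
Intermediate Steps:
T = -20 (T = 4 - 24 = -20)
V(M) = -M/4
D = -3 (D = -5 + 2 = -3)
f(u, j) = 3/20 (f(u, j) = -3/(-20) = -3*(-1/20) = 3/20)
V(637) + O(f(-11, Y)) = -¼*637 - 646 = -637/4 - 646 = -3221/4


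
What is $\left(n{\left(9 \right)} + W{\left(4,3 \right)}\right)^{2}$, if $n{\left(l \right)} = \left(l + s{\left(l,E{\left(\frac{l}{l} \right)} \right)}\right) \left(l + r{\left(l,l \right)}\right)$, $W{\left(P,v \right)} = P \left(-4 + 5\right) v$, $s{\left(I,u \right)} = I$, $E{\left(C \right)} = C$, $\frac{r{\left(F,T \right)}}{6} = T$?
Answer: $1313316$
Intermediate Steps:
$r{\left(F,T \right)} = 6 T$
$W{\left(P,v \right)} = P v$ ($W{\left(P,v \right)} = P 1 v = P v$)
$n{\left(l \right)} = 14 l^{2}$ ($n{\left(l \right)} = \left(l + l\right) \left(l + 6 l\right) = 2 l 7 l = 14 l^{2}$)
$\left(n{\left(9 \right)} + W{\left(4,3 \right)}\right)^{2} = \left(14 \cdot 9^{2} + 4 \cdot 3\right)^{2} = \left(14 \cdot 81 + 12\right)^{2} = \left(1134 + 12\right)^{2} = 1146^{2} = 1313316$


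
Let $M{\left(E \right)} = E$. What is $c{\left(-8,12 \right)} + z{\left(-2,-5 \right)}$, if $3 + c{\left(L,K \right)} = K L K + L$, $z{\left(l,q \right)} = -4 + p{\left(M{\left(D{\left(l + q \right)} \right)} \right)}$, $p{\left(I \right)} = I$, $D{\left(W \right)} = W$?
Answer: $-1174$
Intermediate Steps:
$z{\left(l,q \right)} = -4 + l + q$ ($z{\left(l,q \right)} = -4 + \left(l + q\right) = -4 + l + q$)
$c{\left(L,K \right)} = -3 + L + L K^{2}$ ($c{\left(L,K \right)} = -3 + \left(K L K + L\right) = -3 + \left(L K^{2} + L\right) = -3 + \left(L + L K^{2}\right) = -3 + L + L K^{2}$)
$c{\left(-8,12 \right)} + z{\left(-2,-5 \right)} = \left(-3 - 8 - 8 \cdot 12^{2}\right) - 11 = \left(-3 - 8 - 1152\right) - 11 = -1163 - 11 = -1174$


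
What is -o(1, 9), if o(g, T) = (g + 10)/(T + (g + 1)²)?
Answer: -11/13 ≈ -0.84615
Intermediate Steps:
o(g, T) = (10 + g)/(T + (1 + g)²)
-o(1, 9) = -(10 + 1)/(9 + (1 + 1)²) = -11/(9 + 2²) = -11/(9 + 4) = -11/13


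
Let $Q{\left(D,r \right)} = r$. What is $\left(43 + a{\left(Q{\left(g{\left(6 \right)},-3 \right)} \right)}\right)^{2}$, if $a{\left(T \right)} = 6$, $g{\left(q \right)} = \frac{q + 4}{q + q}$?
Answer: $2401$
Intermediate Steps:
$g{\left(q \right)} = \frac{4 + q}{2 q}$
$\left(43 + a{\left(Q{\left(g{\left(6 \right)},-3 \right)} \right)}\right)^{2} = \left(43 + 6\right)^{2} = 49^{2} = 2401$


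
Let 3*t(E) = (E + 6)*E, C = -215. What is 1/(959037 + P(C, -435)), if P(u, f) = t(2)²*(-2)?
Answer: 9/8630821 ≈ 1.0428e-6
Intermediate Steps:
t(E) = E*(6 + E)/3 (t(E) = ((E + 6)*E)/3 = ((6 + E)*E)/3 = (E*(6 + E))/3 = E*(6 + E)/3)
P(u, f) = -512/9 (P(u, f) = ((⅓)*2*(6 + 2))²*(-2) = ((⅓)*2*8)²*(-2) = (16/3)²*(-2) = (256/9)*(-2) = -512/9)
1/(959037 + P(C, -435)) = 1/(959037 - 512/9) = 1/(8630821/9) = 9/8630821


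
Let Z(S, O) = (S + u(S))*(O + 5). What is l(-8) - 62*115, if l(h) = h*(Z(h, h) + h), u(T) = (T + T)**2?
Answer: -1114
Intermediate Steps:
u(T) = 4*T**2 (u(T) = (2*T)**2 = 4*T**2)
Z(S, O) = (5 + O)*(S + 4*S**2) (Z(S, O) = (S + 4*S**2)*(O + 5) = (S + 4*S**2)*(5 + O) = (5 + O)*(S + 4*S**2))
l(h) = h*(h + h*(5 + 4*h**2 + 21*h)) (l(h) = h*(h*(5 + h + 20*h + 4*h*h) + h) = h*(h*(5 + h + 20*h + 4*h**2) + h) = h*(h*(5 + 4*h**2 + 21*h) + h) = h*(h + h*(5 + 4*h**2 + 21*h)))
l(-8) - 62*115 = (-8)**2*(6 + 4*(-8)**2 + 21*(-8)) - 62*115 = 64*(6 + 4*64 - 168) - 7130 = 64*(6 + 256 - 168) - 7130 = 64*94 - 7130 = 6016 - 7130 = -1114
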